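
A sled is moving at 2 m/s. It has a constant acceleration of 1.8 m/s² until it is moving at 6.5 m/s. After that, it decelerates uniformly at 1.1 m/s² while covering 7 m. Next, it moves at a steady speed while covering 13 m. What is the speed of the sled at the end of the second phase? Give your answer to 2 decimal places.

Phase 1 (accelerating): v₀ = 2.00 m/s, a = 1.8 m/s².
v = v₀ + at → t = (6.5 − 2.00) / 1.8 = 2.50 s
v² = v₀² + 2aΔx → Δx = (6.5² − 2.00²)/(2·1.8) = 10.6 m

Phase 2 (decelerating): v₀ = 6.50 m/s, a = -1.1 m/s².
v² = v₀² + 2aΔx = 6.50² + 2·-1.1·7 = 26.8 → v = 5.18 m/s
t = (v − v₀)/a = (5.18 − 6.50)/-1.1 = 1.20 s
Speed at end of phase 2 = 5.18 m/s

5.18 m/s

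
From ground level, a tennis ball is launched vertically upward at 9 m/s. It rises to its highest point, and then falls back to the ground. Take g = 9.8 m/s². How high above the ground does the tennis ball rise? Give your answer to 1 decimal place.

4.1 m

Phase 1 (rising): v₀ = 9.00 m/s, a = -9.8 m/s².
v = v₀ + at → t = (0 − 9.00) / -9.8 = 0.918 s
v² = v₀² + 2aΔx → Δx = (0² − 9.00²)/(2·-9.8) = 4.13 m
Maximum height = 4.13 m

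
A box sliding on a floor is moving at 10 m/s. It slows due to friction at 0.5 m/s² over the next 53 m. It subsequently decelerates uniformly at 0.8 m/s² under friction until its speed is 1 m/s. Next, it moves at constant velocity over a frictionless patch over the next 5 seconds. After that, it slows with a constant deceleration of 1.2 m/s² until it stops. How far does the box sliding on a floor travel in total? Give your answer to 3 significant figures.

Phase 1 (decelerating): v₀ = 10.0 m/s, a = -0.5 m/s².
v² = v₀² + 2aΔx = 10.0² + 2·-0.5·53 = 47.0 → v = 6.86 m/s
t = (v − v₀)/a = (6.86 − 10.0)/-0.5 = 6.29 s

Phase 2 (decelerating): v₀ = 6.86 m/s, a = -0.8 m/s².
v = v₀ + at → t = (1 − 6.86) / -0.8 = 7.32 s
v² = v₀² + 2aΔx → Δx = (1² − 6.86²)/(2·-0.8) = 28.8 m

Phase 3 (constant speed): v₀ = 1.00 m/s, a = 0 m/s².
v = v₀ + at = 1.00 + (0)(5) = 1.00 m/s
Δx = v₀t + ½at² = 1.00·5 + 0.5·0·5² = 5.00 m

Phase 4 (decelerating): v₀ = 1.00 m/s, a = -1.2 m/s².
v = v₀ + at → t = (0 − 1.00) / -1.2 = 0.833 s
v² = v₀² + 2aΔx → Δx = (0² − 1.00²)/(2·-1.2) = 0.417 m
Total distance = 53.0 + 28.8 + 5.00 + 0.417 = 87.2 m

87.2 m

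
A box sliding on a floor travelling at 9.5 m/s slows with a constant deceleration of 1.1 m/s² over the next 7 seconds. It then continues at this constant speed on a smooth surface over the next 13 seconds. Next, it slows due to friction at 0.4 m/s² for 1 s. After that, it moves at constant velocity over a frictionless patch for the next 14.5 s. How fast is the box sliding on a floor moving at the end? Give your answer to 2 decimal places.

1.40 m/s

Phase 1 (decelerating): v₀ = 9.50 m/s, a = -1.1 m/s².
v = v₀ + at = 9.50 + (-1.1)(7) = 1.80 m/s
Δx = v₀t + ½at² = 9.50·7 + 0.5·-1.1·7² = 39.5 m

Phase 2 (constant speed): v₀ = 1.80 m/s, a = 0 m/s².
v = v₀ + at = 1.80 + (0)(13) = 1.80 m/s
Δx = v₀t + ½at² = 1.80·13 + 0.5·0·13² = 23.4 m

Phase 3 (decelerating): v₀ = 1.80 m/s, a = -0.4 m/s².
v = v₀ + at = 1.80 + (-0.4)(1) = 1.40 m/s
Δx = v₀t + ½at² = 1.80·1 + 0.5·-0.4·1² = 1.60 m

Phase 4 (constant speed): v₀ = 1.40 m/s, a = 0 m/s².
v = v₀ + at = 1.40 + (0)(14.5) = 1.40 m/s
Δx = v₀t + ½at² = 1.40·14.5 + 0.5·0·14.5² = 20.3 m
Final speed = 1.40 m/s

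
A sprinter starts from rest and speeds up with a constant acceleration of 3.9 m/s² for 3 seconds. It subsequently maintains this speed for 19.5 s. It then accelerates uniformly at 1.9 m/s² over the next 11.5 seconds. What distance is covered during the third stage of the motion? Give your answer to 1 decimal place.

Phase 1 (accelerating): v₀ = 0 m/s, a = 3.9 m/s².
v = v₀ + at = 0 + (3.9)(3) = 11.7 m/s
Δx = v₀t + ½at² = 0·3 + 0.5·3.9·3² = 17.5 m

Phase 2 (constant speed): v₀ = 11.7 m/s, a = 0 m/s².
v = v₀ + at = 11.7 + (0)(19.5) = 11.7 m/s
Δx = v₀t + ½at² = 11.7·19.5 + 0.5·0·19.5² = 228 m

Phase 3 (accelerating): v₀ = 11.7 m/s, a = 1.9 m/s².
v = v₀ + at = 11.7 + (1.9)(11.5) = 33.5 m/s
Δx = v₀t + ½at² = 11.7·11.5 + 0.5·1.9·11.5² = 260 m
Distance in phase 3 = 260 m

260.2 m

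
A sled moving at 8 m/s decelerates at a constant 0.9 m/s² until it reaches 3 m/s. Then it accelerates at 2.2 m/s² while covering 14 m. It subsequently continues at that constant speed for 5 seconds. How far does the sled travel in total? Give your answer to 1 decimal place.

Phase 1 (decelerating): v₀ = 8.00 m/s, a = -0.9 m/s².
v = v₀ + at → t = (3 − 8.00) / -0.9 = 5.56 s
v² = v₀² + 2aΔx → Δx = (3² − 8.00²)/(2·-0.9) = 30.6 m

Phase 2 (accelerating): v₀ = 3.00 m/s, a = 2.2 m/s².
v² = v₀² + 2aΔx = 3.00² + 2·2.2·14 = 70.6 → v = 8.40 m/s
t = (v − v₀)/a = (8.40 − 3.00)/2.2 = 2.46 s

Phase 3 (constant speed): v₀ = 8.40 m/s, a = 0 m/s².
v = v₀ + at = 8.40 + (0)(5) = 8.40 m/s
Δx = v₀t + ½at² = 8.40·5 + 0.5·0·5² = 42.0 m
Total distance = 30.6 + 14.0 + 42.0 = 86.6 m

86.6 m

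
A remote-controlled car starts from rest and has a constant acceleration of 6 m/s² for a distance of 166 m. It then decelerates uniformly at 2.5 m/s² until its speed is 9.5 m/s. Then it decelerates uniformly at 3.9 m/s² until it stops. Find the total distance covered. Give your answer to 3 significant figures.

558 m

Phase 1 (accelerating): v₀ = 0 m/s, a = 6 m/s².
v² = v₀² + 2aΔx = 0² + 2·6·166 = 1990 → v = 44.6 m/s
t = (v − v₀)/a = (44.6 − 0)/6 = 7.44 s

Phase 2 (decelerating): v₀ = 44.6 m/s, a = -2.5 m/s².
v = v₀ + at → t = (9.5 − 44.6) / -2.5 = 14.1 s
v² = v₀² + 2aΔx → Δx = (9.5² − 44.6²)/(2·-2.5) = 380 m

Phase 3 (decelerating): v₀ = 9.50 m/s, a = -3.9 m/s².
v = v₀ + at → t = (0 − 9.50) / -3.9 = 2.44 s
v² = v₀² + 2aΔx → Δx = (0² − 9.50²)/(2·-3.9) = 11.6 m
Total distance = 166 + 380 + 11.6 = 558 m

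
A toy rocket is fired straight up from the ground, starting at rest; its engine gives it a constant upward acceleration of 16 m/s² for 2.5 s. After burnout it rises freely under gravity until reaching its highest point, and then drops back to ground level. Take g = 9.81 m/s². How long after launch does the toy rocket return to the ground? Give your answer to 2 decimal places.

11.76 s

Phase 1 (powered ascent): v₀ = 0 m/s, a = 16 m/s².
v = v₀ + at = 0 + (16)(2.5) = 40.0 m/s
Δx = v₀t + ½at² = 0·2.5 + 0.5·16·2.5² = 50.0 m

Phase 2 (coasting upward): v₀ = 40.0 m/s, a = -9.81 m/s².
v = v₀ + at → t = (0 − 40.0) / -9.81 = 4.08 s
v² = v₀² + 2aΔx → Δx = (0² − 40.0²)/(2·-9.81) = 81.5 m

Phase 3 (free fall): v₀ = 0 m/s, a = -9.81 m/s².
Falls 132 m from rest: t = √(2·132/9.81) = 5.18 s; v = g·t = 50.8 m/s.
Total time = 2.50 + 4.08 + 5.18 = 11.8 s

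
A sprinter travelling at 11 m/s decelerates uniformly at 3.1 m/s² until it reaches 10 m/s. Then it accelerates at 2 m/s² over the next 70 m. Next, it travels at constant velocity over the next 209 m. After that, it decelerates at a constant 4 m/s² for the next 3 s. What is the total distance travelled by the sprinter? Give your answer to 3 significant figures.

323 m

Phase 1 (decelerating): v₀ = 11.0 m/s, a = -3.1 m/s².
v = v₀ + at → t = (10 − 11.0) / -3.1 = 0.323 s
v² = v₀² + 2aΔx → Δx = (10² − 11.0²)/(2·-3.1) = 3.39 m

Phase 2 (accelerating): v₀ = 10.0 m/s, a = 2 m/s².
v² = v₀² + 2aΔx = 10.0² + 2·2·70 = 380 → v = 19.5 m/s
t = (v − v₀)/a = (19.5 − 10.0)/2 = 4.75 s

Phase 3 (constant speed): v₀ = 19.5 m/s, a = 0 m/s².
Constant speed: t = d/v = 209/19.5 = 10.7 s

Phase 4 (decelerating): v₀ = 19.5 m/s, a = -4 m/s².
v = v₀ + at = 19.5 + (-4)(3) = 7.49 m/s
Δx = v₀t + ½at² = 19.5·3 + 0.5·-4·3² = 40.5 m
Total distance = 3.39 + 70.0 + 209 + 40.5 = 323 m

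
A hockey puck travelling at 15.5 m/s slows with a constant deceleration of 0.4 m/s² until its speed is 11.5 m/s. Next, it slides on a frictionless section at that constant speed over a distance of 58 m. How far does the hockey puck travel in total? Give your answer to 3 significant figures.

Phase 1 (decelerating): v₀ = 15.5 m/s, a = -0.4 m/s².
v = v₀ + at → t = (11.5 − 15.5) / -0.4 = 10.0 s
v² = v₀² + 2aΔx → Δx = (11.5² − 15.5²)/(2·-0.4) = 135 m

Phase 2 (constant speed): v₀ = 11.5 m/s, a = 0 m/s².
Constant speed: t = d/v = 58/11.5 = 5.04 s
Total distance = 135 + 58.0 = 193 m

193 m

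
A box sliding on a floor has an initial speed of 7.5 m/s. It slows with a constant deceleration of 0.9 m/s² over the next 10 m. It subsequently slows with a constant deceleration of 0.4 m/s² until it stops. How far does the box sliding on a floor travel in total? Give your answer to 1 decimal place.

Phase 1 (decelerating): v₀ = 7.50 m/s, a = -0.9 m/s².
v² = v₀² + 2aΔx = 7.50² + 2·-0.9·10 = 38.2 → v = 6.18 m/s
t = (v − v₀)/a = (6.18 − 7.50)/-0.9 = 1.46 s

Phase 2 (decelerating): v₀ = 6.18 m/s, a = -0.4 m/s².
v = v₀ + at → t = (0 − 6.18) / -0.4 = 15.5 s
v² = v₀² + 2aΔx → Δx = (0² − 6.18²)/(2·-0.4) = 47.8 m
Total distance = 10.0 + 47.8 = 57.8 m

57.8 m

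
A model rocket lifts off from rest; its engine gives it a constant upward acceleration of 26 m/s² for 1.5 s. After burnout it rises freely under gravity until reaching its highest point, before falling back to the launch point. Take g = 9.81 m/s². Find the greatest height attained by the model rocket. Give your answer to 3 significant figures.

107 m

Phase 1 (powered ascent): v₀ = 0 m/s, a = 26 m/s².
v = v₀ + at = 0 + (26)(1.5) = 39.0 m/s
Δx = v₀t + ½at² = 0·1.5 + 0.5·26·1.5² = 29.2 m

Phase 2 (coasting upward): v₀ = 39.0 m/s, a = -9.81 m/s².
v = v₀ + at → t = (0 − 39.0) / -9.81 = 3.98 s
v² = v₀² + 2aΔx → Δx = (0² − 39.0²)/(2·-9.81) = 77.5 m
Maximum height = 29.2 + 77.5 = 107 m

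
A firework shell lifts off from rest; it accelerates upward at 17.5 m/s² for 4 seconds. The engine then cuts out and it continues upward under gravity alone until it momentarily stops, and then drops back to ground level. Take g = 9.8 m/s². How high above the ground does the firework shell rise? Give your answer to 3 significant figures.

390 m

Phase 1 (powered ascent): v₀ = 0 m/s, a = 17.5 m/s².
v = v₀ + at = 0 + (17.5)(4) = 70.0 m/s
Δx = v₀t + ½at² = 0·4 + 0.5·17.5·4² = 140 m

Phase 2 (coasting upward): v₀ = 70.0 m/s, a = -9.8 m/s².
v = v₀ + at → t = (0 − 70.0) / -9.8 = 7.14 s
v² = v₀² + 2aΔx → Δx = (0² − 70.0²)/(2·-9.8) = 250 m
Maximum height = 140 + 250 = 390 m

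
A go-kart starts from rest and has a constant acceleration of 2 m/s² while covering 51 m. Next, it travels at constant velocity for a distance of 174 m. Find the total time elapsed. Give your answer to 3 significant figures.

19.3 s

Phase 1 (accelerating): v₀ = 0 m/s, a = 2 m/s².
v² = v₀² + 2aΔx = 0² + 2·2·51 = 204 → v = 14.3 m/s
t = (v − v₀)/a = (14.3 − 0)/2 = 7.14 s

Phase 2 (constant speed): v₀ = 14.3 m/s, a = 0 m/s².
Constant speed: t = d/v = 174/14.3 = 12.2 s
Total time = 7.14 + 12.2 = 19.3 s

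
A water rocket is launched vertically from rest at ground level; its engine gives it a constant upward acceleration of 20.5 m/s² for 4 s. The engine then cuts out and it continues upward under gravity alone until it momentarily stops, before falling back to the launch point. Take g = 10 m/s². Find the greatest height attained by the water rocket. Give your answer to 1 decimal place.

Phase 1 (powered ascent): v₀ = 0 m/s, a = 20.5 m/s².
v = v₀ + at = 0 + (20.5)(4) = 82.0 m/s
Δx = v₀t + ½at² = 0·4 + 0.5·20.5·4² = 164 m

Phase 2 (coasting upward): v₀ = 82.0 m/s, a = -10 m/s².
v = v₀ + at → t = (0 − 82.0) / -10 = 8.20 s
v² = v₀² + 2aΔx → Δx = (0² − 82.0²)/(2·-10) = 336 m
Maximum height = 164 + 336 = 500 m

500.2 m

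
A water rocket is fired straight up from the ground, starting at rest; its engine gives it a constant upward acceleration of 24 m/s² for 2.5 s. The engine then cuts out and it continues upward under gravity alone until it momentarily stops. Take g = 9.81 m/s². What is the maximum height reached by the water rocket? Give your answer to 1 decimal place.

258.5 m

Phase 1 (powered ascent): v₀ = 0 m/s, a = 24 m/s².
v = v₀ + at = 0 + (24)(2.5) = 60.0 m/s
Δx = v₀t + ½at² = 0·2.5 + 0.5·24·2.5² = 75.0 m

Phase 2 (coasting upward): v₀ = 60.0 m/s, a = -9.81 m/s².
v = v₀ + at → t = (0 − 60.0) / -9.81 = 6.12 s
v² = v₀² + 2aΔx → Δx = (0² − 60.0²)/(2·-9.81) = 183 m
Maximum height = 75.0 + 183 = 258 m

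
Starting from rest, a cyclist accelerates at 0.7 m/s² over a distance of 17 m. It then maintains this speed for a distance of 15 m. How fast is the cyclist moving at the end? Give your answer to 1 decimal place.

Phase 1 (accelerating): v₀ = 0 m/s, a = 0.7 m/s².
v² = v₀² + 2aΔx = 0² + 2·0.7·17 = 23.8 → v = 4.88 m/s
t = (v − v₀)/a = (4.88 − 0)/0.7 = 6.97 s

Phase 2 (constant speed): v₀ = 4.88 m/s, a = 0 m/s².
Constant speed: t = d/v = 15/4.88 = 3.07 s
Final speed = 4.88 m/s

4.9 m/s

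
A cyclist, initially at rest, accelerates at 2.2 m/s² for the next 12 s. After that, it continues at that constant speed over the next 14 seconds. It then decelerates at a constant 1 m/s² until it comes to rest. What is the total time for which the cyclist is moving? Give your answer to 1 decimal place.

52.4 s

Phase 1 (accelerating): v₀ = 0 m/s, a = 2.2 m/s².
v = v₀ + at = 0 + (2.2)(12) = 26.4 m/s
Δx = v₀t + ½at² = 0·12 + 0.5·2.2·12² = 158 m

Phase 2 (constant speed): v₀ = 26.4 m/s, a = 0 m/s².
v = v₀ + at = 26.4 + (0)(14) = 26.4 m/s
Δx = v₀t + ½at² = 26.4·14 + 0.5·0·14² = 370 m

Phase 3 (decelerating): v₀ = 26.4 m/s, a = -1 m/s².
v = v₀ + at → t = (0 − 26.4) / -1 = 26.4 s
v² = v₀² + 2aΔx → Δx = (0² − 26.4²)/(2·-1) = 348 m
Total time = 12.0 + 14.0 + 26.4 = 52.4 s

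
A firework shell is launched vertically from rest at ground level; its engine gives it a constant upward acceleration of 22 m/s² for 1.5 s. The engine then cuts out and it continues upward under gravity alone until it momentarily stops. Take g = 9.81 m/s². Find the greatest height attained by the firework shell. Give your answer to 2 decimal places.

Phase 1 (powered ascent): v₀ = 0 m/s, a = 22 m/s².
v = v₀ + at = 0 + (22)(1.5) = 33.0 m/s
Δx = v₀t + ½at² = 0·1.5 + 0.5·22·1.5² = 24.8 m

Phase 2 (coasting upward): v₀ = 33.0 m/s, a = -9.81 m/s².
v = v₀ + at → t = (0 − 33.0) / -9.81 = 3.36 s
v² = v₀² + 2aΔx → Δx = (0² − 33.0²)/(2·-9.81) = 55.5 m
Maximum height = 24.8 + 55.5 = 80.3 m

80.25 m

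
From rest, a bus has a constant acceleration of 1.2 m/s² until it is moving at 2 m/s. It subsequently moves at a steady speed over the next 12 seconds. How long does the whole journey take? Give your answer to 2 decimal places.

13.67 s

Phase 1 (accelerating): v₀ = 0 m/s, a = 1.2 m/s².
v = v₀ + at → t = (2 − 0) / 1.2 = 1.67 s
v² = v₀² + 2aΔx → Δx = (2² − 0²)/(2·1.2) = 1.67 m

Phase 2 (constant speed): v₀ = 2.00 m/s, a = 0 m/s².
v = v₀ + at = 2.00 + (0)(12) = 2.00 m/s
Δx = v₀t + ½at² = 2.00·12 + 0.5·0·12² = 24.0 m
Total time = 1.67 + 12.0 = 13.7 s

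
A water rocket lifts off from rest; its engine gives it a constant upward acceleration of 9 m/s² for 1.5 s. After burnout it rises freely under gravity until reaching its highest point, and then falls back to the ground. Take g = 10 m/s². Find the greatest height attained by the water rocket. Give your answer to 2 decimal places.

19.24 m

Phase 1 (powered ascent): v₀ = 0 m/s, a = 9 m/s².
v = v₀ + at = 0 + (9)(1.5) = 13.5 m/s
Δx = v₀t + ½at² = 0·1.5 + 0.5·9·1.5² = 10.1 m

Phase 2 (coasting upward): v₀ = 13.5 m/s, a = -10 m/s².
v = v₀ + at → t = (0 − 13.5) / -10 = 1.35 s
v² = v₀² + 2aΔx → Δx = (0² − 13.5²)/(2·-10) = 9.11 m
Maximum height = 10.1 + 9.11 = 19.2 m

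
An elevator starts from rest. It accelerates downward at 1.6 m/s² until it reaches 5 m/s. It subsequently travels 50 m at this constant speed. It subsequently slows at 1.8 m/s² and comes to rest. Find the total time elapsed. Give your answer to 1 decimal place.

Phase 1 (accelerating): v₀ = 0 m/s, a = 1.6 m/s².
v = v₀ + at → t = (5 − 0) / 1.6 = 3.12 s
v² = v₀² + 2aΔx → Δx = (5² − 0²)/(2·1.6) = 7.81 m

Phase 2 (constant speed): v₀ = 5.00 m/s, a = 0 m/s².
Constant speed: t = d/v = 50/5.00 = 10.0 s

Phase 3 (decelerating): v₀ = 5.00 m/s, a = -1.8 m/s².
v = v₀ + at → t = (0 − 5.00) / -1.8 = 2.78 s
v² = v₀² + 2aΔx → Δx = (0² − 5.00²)/(2·-1.8) = 6.94 m
Total time = 3.12 + 10.0 + 2.78 = 15.9 s

15.9 s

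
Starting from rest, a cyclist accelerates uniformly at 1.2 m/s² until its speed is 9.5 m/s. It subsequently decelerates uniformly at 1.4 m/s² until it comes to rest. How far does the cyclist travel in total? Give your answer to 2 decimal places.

Phase 1 (accelerating): v₀ = 0 m/s, a = 1.2 m/s².
v = v₀ + at → t = (9.5 − 0) / 1.2 = 7.92 s
v² = v₀² + 2aΔx → Δx = (9.5² − 0²)/(2·1.2) = 37.6 m

Phase 2 (decelerating): v₀ = 9.50 m/s, a = -1.4 m/s².
v = v₀ + at → t = (0 − 9.50) / -1.4 = 6.79 s
v² = v₀² + 2aΔx → Δx = (0² − 9.50²)/(2·-1.4) = 32.2 m
Total distance = 37.6 + 32.2 = 69.8 m

69.84 m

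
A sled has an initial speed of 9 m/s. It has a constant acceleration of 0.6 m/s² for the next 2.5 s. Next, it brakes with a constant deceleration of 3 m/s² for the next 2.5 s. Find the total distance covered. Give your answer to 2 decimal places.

Phase 1 (accelerating): v₀ = 9.00 m/s, a = 0.6 m/s².
v = v₀ + at = 9.00 + (0.6)(2.5) = 10.5 m/s
Δx = v₀t + ½at² = 9.00·2.5 + 0.5·0.6·2.5² = 24.4 m

Phase 2 (decelerating): v₀ = 10.5 m/s, a = -3 m/s².
v = v₀ + at = 10.5 + (-3)(2.5) = 3.00 m/s
Δx = v₀t + ½at² = 10.5·2.5 + 0.5·-3·2.5² = 16.9 m
Total distance = 24.4 + 16.9 = 41.2 m

41.25 m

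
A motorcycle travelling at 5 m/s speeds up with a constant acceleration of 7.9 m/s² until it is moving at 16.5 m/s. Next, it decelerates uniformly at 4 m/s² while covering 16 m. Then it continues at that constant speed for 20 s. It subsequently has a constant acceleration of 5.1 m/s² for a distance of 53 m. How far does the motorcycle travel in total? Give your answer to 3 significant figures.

325 m

Phase 1 (accelerating): v₀ = 5.00 m/s, a = 7.9 m/s².
v = v₀ + at → t = (16.5 − 5.00) / 7.9 = 1.46 s
v² = v₀² + 2aΔx → Δx = (16.5² − 5.00²)/(2·7.9) = 15.6 m

Phase 2 (decelerating): v₀ = 16.5 m/s, a = -4 m/s².
v² = v₀² + 2aΔx = 16.5² + 2·-4·16 = 144 → v = 12.0 m/s
t = (v − v₀)/a = (12.0 − 16.5)/-4 = 1.12 s

Phase 3 (constant speed): v₀ = 12.0 m/s, a = 0 m/s².
v = v₀ + at = 12.0 + (0)(20) = 12.0 m/s
Δx = v₀t + ½at² = 12.0·20 + 0.5·0·20² = 240 m

Phase 4 (accelerating): v₀ = 12.0 m/s, a = 5.1 m/s².
v² = v₀² + 2aΔx = 12.0² + 2·5.1·53 = 685 → v = 26.2 m/s
t = (v − v₀)/a = (26.2 − 12.0)/5.1 = 2.78 s
Total distance = 15.6 + 16.0 + 240 + 53.0 = 325 m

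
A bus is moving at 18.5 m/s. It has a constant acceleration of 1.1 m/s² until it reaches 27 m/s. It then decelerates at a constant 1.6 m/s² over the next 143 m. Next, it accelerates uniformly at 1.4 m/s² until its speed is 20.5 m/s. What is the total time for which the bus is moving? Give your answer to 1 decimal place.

17.2 s

Phase 1 (accelerating): v₀ = 18.5 m/s, a = 1.1 m/s².
v = v₀ + at → t = (27 − 18.5) / 1.1 = 7.73 s
v² = v₀² + 2aΔx → Δx = (27² − 18.5²)/(2·1.1) = 176 m

Phase 2 (decelerating): v₀ = 27.0 m/s, a = -1.6 m/s².
v² = v₀² + 2aΔx = 27.0² + 2·-1.6·143 = 271 → v = 16.5 m/s
t = (v − v₀)/a = (16.5 − 27.0)/-1.6 = 6.58 s

Phase 3 (accelerating): v₀ = 16.5 m/s, a = 1.4 m/s².
v = v₀ + at → t = (20.5 − 16.5) / 1.4 = 2.88 s
v² = v₀² + 2aΔx → Δx = (20.5² − 16.5²)/(2·1.4) = 53.2 m
Total time = 7.73 + 6.58 + 2.88 = 17.2 s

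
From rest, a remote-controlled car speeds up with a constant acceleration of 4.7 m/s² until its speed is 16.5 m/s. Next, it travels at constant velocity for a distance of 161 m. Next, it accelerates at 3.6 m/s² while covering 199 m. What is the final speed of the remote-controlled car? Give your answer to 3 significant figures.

Phase 1 (accelerating): v₀ = 0 m/s, a = 4.7 m/s².
v = v₀ + at → t = (16.5 − 0) / 4.7 = 3.51 s
v² = v₀² + 2aΔx → Δx = (16.5² − 0²)/(2·4.7) = 29.0 m

Phase 2 (constant speed): v₀ = 16.5 m/s, a = 0 m/s².
Constant speed: t = d/v = 161/16.5 = 9.76 s

Phase 3 (accelerating): v₀ = 16.5 m/s, a = 3.6 m/s².
v² = v₀² + 2aΔx = 16.5² + 2·3.6·199 = 1710 → v = 41.3 m/s
t = (v − v₀)/a = (41.3 − 16.5)/3.6 = 6.89 s
Final speed = 41.3 m/s

41.3 m/s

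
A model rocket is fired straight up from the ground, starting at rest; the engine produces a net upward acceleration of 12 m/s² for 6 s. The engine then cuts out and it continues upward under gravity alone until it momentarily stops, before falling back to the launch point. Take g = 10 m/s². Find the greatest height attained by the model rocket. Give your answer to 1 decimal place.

Phase 1 (powered ascent): v₀ = 0 m/s, a = 12 m/s².
v = v₀ + at = 0 + (12)(6) = 72.0 m/s
Δx = v₀t + ½at² = 0·6 + 0.5·12·6² = 216 m

Phase 2 (coasting upward): v₀ = 72.0 m/s, a = -10 m/s².
v = v₀ + at → t = (0 − 72.0) / -10 = 7.20 s
v² = v₀² + 2aΔx → Δx = (0² − 72.0²)/(2·-10) = 259 m
Maximum height = 216 + 259 = 475 m

475.2 m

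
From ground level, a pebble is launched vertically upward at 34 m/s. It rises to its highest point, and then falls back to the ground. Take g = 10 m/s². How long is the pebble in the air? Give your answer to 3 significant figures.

6.80 s

Phase 1 (rising): v₀ = 34.0 m/s, a = -10 m/s².
v = v₀ + at → t = (0 − 34.0) / -10 = 3.40 s
v² = v₀² + 2aΔx → Δx = (0² − 34.0²)/(2·-10) = 57.8 m

Phase 2 (falling): v₀ = 0 m/s, a = -10 m/s².
Falls 57.8 m from rest: t = √(2·57.8/10) = 3.40 s; v = g·t = 34.0 m/s.
Total time = 3.40 + 3.40 = 6.80 s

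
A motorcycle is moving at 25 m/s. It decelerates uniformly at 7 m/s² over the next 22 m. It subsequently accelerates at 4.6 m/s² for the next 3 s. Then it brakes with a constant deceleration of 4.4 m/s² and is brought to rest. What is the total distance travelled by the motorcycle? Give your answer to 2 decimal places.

Phase 1 (decelerating): v₀ = 25.0 m/s, a = -7 m/s².
v² = v₀² + 2aΔx = 25.0² + 2·-7·22 = 317 → v = 17.8 m/s
t = (v − v₀)/a = (17.8 − 25.0)/-7 = 1.03 s

Phase 2 (accelerating): v₀ = 17.8 m/s, a = 4.6 m/s².
v = v₀ + at = 17.8 + (4.6)(3) = 31.6 m/s
Δx = v₀t + ½at² = 17.8·3 + 0.5·4.6·3² = 74.1 m

Phase 3 (decelerating): v₀ = 31.6 m/s, a = -4.4 m/s².
v = v₀ + at → t = (0 − 31.6) / -4.4 = 7.18 s
v² = v₀² + 2aΔx → Δx = (0² − 31.6²)/(2·-4.4) = 114 m
Total distance = 22.0 + 74.1 + 114 = 210 m

209.62 m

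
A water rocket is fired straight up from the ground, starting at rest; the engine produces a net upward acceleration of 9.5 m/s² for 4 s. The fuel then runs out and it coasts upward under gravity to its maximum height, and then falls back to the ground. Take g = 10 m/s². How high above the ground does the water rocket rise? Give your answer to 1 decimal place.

Phase 1 (powered ascent): v₀ = 0 m/s, a = 9.5 m/s².
v = v₀ + at = 0 + (9.5)(4) = 38.0 m/s
Δx = v₀t + ½at² = 0·4 + 0.5·9.5·4² = 76.0 m

Phase 2 (coasting upward): v₀ = 38.0 m/s, a = -10 m/s².
v = v₀ + at → t = (0 − 38.0) / -10 = 3.80 s
v² = v₀² + 2aΔx → Δx = (0² − 38.0²)/(2·-10) = 72.2 m
Maximum height = 76.0 + 72.2 = 148 m

148.2 m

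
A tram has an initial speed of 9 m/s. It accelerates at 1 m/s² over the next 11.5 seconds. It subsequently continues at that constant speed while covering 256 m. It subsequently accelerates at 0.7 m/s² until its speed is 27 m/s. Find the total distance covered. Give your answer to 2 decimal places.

646.16 m

Phase 1 (accelerating): v₀ = 9.00 m/s, a = 1 m/s².
v = v₀ + at = 9.00 + (1)(11.5) = 20.5 m/s
Δx = v₀t + ½at² = 9.00·11.5 + 0.5·1·11.5² = 170 m

Phase 2 (constant speed): v₀ = 20.5 m/s, a = 0 m/s².
Constant speed: t = d/v = 256/20.5 = 12.5 s

Phase 3 (accelerating): v₀ = 20.5 m/s, a = 0.7 m/s².
v = v₀ + at → t = (27 − 20.5) / 0.7 = 9.29 s
v² = v₀² + 2aΔx → Δx = (27² − 20.5²)/(2·0.7) = 221 m
Total distance = 170 + 256 + 221 = 646 m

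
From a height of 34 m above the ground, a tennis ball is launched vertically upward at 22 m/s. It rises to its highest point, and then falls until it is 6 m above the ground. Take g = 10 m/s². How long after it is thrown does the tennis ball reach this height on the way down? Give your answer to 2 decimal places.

5.43 s

Phase 1 (rising): v₀ = 22.0 m/s, a = -10 m/s².
v = v₀ + at → t = (0 − 22.0) / -10 = 2.20 s
v² = v₀² + 2aΔx → Δx = (0² − 22.0²)/(2·-10) = 24.2 m

Phase 2 (falling): v₀ = 0 m/s, a = -10 m/s².
Falls 52.2 m from rest: t = √(2·52.2/10) = 3.23 s; v = g·t = 32.3 m/s.
Total time = 2.20 + 3.23 = 5.43 s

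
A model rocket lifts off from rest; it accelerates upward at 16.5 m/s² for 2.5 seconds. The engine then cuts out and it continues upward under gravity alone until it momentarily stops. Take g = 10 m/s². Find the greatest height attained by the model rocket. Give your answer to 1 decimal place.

Phase 1 (powered ascent): v₀ = 0 m/s, a = 16.5 m/s².
v = v₀ + at = 0 + (16.5)(2.5) = 41.2 m/s
Δx = v₀t + ½at² = 0·2.5 + 0.5·16.5·2.5² = 51.6 m

Phase 2 (coasting upward): v₀ = 41.2 m/s, a = -10 m/s².
v = v₀ + at → t = (0 − 41.2) / -10 = 4.12 s
v² = v₀² + 2aΔx → Δx = (0² − 41.2²)/(2·-10) = 85.1 m
Maximum height = 51.6 + 85.1 = 137 m

136.6 m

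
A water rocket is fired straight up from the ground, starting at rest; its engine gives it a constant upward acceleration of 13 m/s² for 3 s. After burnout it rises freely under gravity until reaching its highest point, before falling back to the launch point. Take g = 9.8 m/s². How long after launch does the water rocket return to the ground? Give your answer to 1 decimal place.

Phase 1 (powered ascent): v₀ = 0 m/s, a = 13 m/s².
v = v₀ + at = 0 + (13)(3) = 39.0 m/s
Δx = v₀t + ½at² = 0·3 + 0.5·13·3² = 58.5 m

Phase 2 (coasting upward): v₀ = 39.0 m/s, a = -9.8 m/s².
v = v₀ + at → t = (0 − 39.0) / -9.8 = 3.98 s
v² = v₀² + 2aΔx → Δx = (0² − 39.0²)/(2·-9.8) = 77.6 m

Phase 3 (free fall): v₀ = 0 m/s, a = -9.8 m/s².
Falls 136 m from rest: t = √(2·136/9.8) = 5.27 s; v = g·t = 51.6 m/s.
Total time = 3.00 + 3.98 + 5.27 = 12.2 s

12.2 s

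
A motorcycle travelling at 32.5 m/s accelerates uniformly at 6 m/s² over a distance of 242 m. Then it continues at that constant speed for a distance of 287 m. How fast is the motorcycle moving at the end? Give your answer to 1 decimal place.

62.9 m/s

Phase 1 (accelerating): v₀ = 32.5 m/s, a = 6 m/s².
v² = v₀² + 2aΔx = 32.5² + 2·6·242 = 3960 → v = 62.9 m/s
t = (v − v₀)/a = (62.9 − 32.5)/6 = 5.07 s

Phase 2 (constant speed): v₀ = 62.9 m/s, a = 0 m/s².
Constant speed: t = d/v = 287/62.9 = 4.56 s
Final speed = 62.9 m/s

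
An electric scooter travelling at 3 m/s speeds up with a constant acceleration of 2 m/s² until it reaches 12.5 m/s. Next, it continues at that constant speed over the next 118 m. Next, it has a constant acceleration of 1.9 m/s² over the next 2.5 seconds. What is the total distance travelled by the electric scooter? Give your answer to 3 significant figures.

Phase 1 (accelerating): v₀ = 3.00 m/s, a = 2 m/s².
v = v₀ + at → t = (12.5 − 3.00) / 2 = 4.75 s
v² = v₀² + 2aΔx → Δx = (12.5² − 3.00²)/(2·2) = 36.8 m

Phase 2 (constant speed): v₀ = 12.5 m/s, a = 0 m/s².
Constant speed: t = d/v = 118/12.5 = 9.44 s

Phase 3 (accelerating): v₀ = 12.5 m/s, a = 1.9 m/s².
v = v₀ + at = 12.5 + (1.9)(2.5) = 17.2 m/s
Δx = v₀t + ½at² = 12.5·2.5 + 0.5·1.9·2.5² = 37.2 m
Total distance = 36.8 + 118 + 37.2 = 192 m

192 m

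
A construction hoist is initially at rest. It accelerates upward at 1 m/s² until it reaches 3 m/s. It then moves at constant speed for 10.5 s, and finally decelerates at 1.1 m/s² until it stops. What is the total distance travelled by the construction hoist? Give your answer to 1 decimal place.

40.1 m

Phase 1 (accelerating): v₀ = 0 m/s, a = 1 m/s².
v = v₀ + at → t = (3 − 0) / 1 = 3.00 s
v² = v₀² + 2aΔx → Δx = (3² − 0²)/(2·1) = 4.50 m

Phase 2 (constant speed): v₀ = 3.00 m/s, a = 0 m/s².
v = v₀ + at = 3.00 + (0)(10.5) = 3.00 m/s
Δx = v₀t + ½at² = 3.00·10.5 + 0.5·0·10.5² = 31.5 m

Phase 3 (decelerating): v₀ = 3.00 m/s, a = -1.1 m/s².
v = v₀ + at → t = (0 − 3.00) / -1.1 = 2.73 s
v² = v₀² + 2aΔx → Δx = (0² − 3.00²)/(2·-1.1) = 4.09 m
Total distance = 4.50 + 31.5 + 4.09 = 40.1 m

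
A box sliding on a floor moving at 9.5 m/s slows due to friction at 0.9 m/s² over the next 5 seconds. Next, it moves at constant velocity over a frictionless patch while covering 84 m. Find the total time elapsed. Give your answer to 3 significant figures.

21.8 s

Phase 1 (decelerating): v₀ = 9.50 m/s, a = -0.9 m/s².
v = v₀ + at = 9.50 + (-0.9)(5) = 5.00 m/s
Δx = v₀t + ½at² = 9.50·5 + 0.5·-0.9·5² = 36.2 m

Phase 2 (constant speed): v₀ = 5.00 m/s, a = 0 m/s².
Constant speed: t = d/v = 84/5.00 = 16.8 s
Total time = 5.00 + 16.8 = 21.8 s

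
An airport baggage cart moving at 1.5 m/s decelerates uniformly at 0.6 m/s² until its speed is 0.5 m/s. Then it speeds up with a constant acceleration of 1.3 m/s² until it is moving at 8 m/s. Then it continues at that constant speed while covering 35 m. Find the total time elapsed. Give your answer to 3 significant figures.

11.8 s

Phase 1 (decelerating): v₀ = 1.50 m/s, a = -0.6 m/s².
v = v₀ + at → t = (0.5 − 1.50) / -0.6 = 1.67 s
v² = v₀² + 2aΔx → Δx = (0.5² − 1.50²)/(2·-0.6) = 1.67 m

Phase 2 (accelerating): v₀ = 0.500 m/s, a = 1.3 m/s².
v = v₀ + at → t = (8 − 0.500) / 1.3 = 5.77 s
v² = v₀² + 2aΔx → Δx = (8² − 0.500²)/(2·1.3) = 24.5 m

Phase 3 (constant speed): v₀ = 8.00 m/s, a = 0 m/s².
Constant speed: t = d/v = 35/8.00 = 4.38 s
Total time = 1.67 + 5.77 + 4.38 = 11.8 s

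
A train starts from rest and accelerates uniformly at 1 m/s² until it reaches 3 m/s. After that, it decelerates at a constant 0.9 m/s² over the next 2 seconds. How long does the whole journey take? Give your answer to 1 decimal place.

Phase 1 (accelerating): v₀ = 0 m/s, a = 1 m/s².
v = v₀ + at → t = (3 − 0) / 1 = 3.00 s
v² = v₀² + 2aΔx → Δx = (3² − 0²)/(2·1) = 4.50 m

Phase 2 (decelerating): v₀ = 3.00 m/s, a = -0.9 m/s².
v = v₀ + at = 3.00 + (-0.9)(2) = 1.20 m/s
Δx = v₀t + ½at² = 3.00·2 + 0.5·-0.9·2² = 4.20 m
Total time = 3.00 + 2.00 = 5.00 s

5.0 s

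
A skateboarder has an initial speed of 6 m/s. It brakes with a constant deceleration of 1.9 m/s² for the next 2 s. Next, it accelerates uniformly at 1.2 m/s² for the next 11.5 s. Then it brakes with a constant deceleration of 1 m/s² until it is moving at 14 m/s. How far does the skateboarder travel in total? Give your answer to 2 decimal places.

Phase 1 (decelerating): v₀ = 6.00 m/s, a = -1.9 m/s².
v = v₀ + at = 6.00 + (-1.9)(2) = 2.20 m/s
Δx = v₀t + ½at² = 6.00·2 + 0.5·-1.9·2² = 8.20 m

Phase 2 (accelerating): v₀ = 2.20 m/s, a = 1.2 m/s².
v = v₀ + at = 2.20 + (1.2)(11.5) = 16.0 m/s
Δx = v₀t + ½at² = 2.20·11.5 + 0.5·1.2·11.5² = 105 m

Phase 3 (decelerating): v₀ = 16.0 m/s, a = -1 m/s².
v = v₀ + at → t = (14 − 16.0) / -1 = 2.00 s
v² = v₀² + 2aΔx → Δx = (14² − 16.0²)/(2·-1) = 30.0 m
Total distance = 8.20 + 105 + 30.0 = 143 m

142.85 m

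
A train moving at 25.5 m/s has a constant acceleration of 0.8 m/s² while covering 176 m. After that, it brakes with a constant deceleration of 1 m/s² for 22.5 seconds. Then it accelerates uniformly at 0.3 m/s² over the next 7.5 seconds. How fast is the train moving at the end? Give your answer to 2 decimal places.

10.28 m/s

Phase 1 (accelerating): v₀ = 25.5 m/s, a = 0.8 m/s².
v² = v₀² + 2aΔx = 25.5² + 2·0.8·176 = 932 → v = 30.5 m/s
t = (v − v₀)/a = (30.5 − 25.5)/0.8 = 6.28 s

Phase 2 (decelerating): v₀ = 30.5 m/s, a = -1 m/s².
v = v₀ + at = 30.5 + (-1)(22.5) = 8.03 m/s
Δx = v₀t + ½at² = 30.5·22.5 + 0.5·-1·22.5² = 434 m

Phase 3 (accelerating): v₀ = 8.03 m/s, a = 0.3 m/s².
v = v₀ + at = 8.03 + (0.3)(7.5) = 10.3 m/s
Δx = v₀t + ½at² = 8.03·7.5 + 0.5·0.3·7.5² = 68.6 m
Final speed = 10.3 m/s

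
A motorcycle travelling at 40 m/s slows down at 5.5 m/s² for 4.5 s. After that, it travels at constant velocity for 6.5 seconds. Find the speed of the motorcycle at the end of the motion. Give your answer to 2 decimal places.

15.25 m/s

Phase 1 (decelerating): v₀ = 40.0 m/s, a = -5.5 m/s².
v = v₀ + at = 40.0 + (-5.5)(4.5) = 15.2 m/s
Δx = v₀t + ½at² = 40.0·4.5 + 0.5·-5.5·4.5² = 124 m

Phase 2 (constant speed): v₀ = 15.2 m/s, a = 0 m/s².
v = v₀ + at = 15.2 + (0)(6.5) = 15.2 m/s
Δx = v₀t + ½at² = 15.2·6.5 + 0.5·0·6.5² = 99.1 m
Final speed = 15.2 m/s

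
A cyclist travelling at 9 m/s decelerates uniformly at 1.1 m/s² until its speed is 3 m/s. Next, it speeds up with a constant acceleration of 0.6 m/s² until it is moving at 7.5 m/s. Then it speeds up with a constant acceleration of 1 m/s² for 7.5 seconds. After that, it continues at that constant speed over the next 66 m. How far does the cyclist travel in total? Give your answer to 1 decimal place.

222.5 m

Phase 1 (decelerating): v₀ = 9.00 m/s, a = -1.1 m/s².
v = v₀ + at → t = (3 − 9.00) / -1.1 = 5.45 s
v² = v₀² + 2aΔx → Δx = (3² − 9.00²)/(2·-1.1) = 32.7 m

Phase 2 (accelerating): v₀ = 3.00 m/s, a = 0.6 m/s².
v = v₀ + at → t = (7.5 − 3.00) / 0.6 = 7.50 s
v² = v₀² + 2aΔx → Δx = (7.5² − 3.00²)/(2·0.6) = 39.4 m

Phase 3 (accelerating): v₀ = 7.50 m/s, a = 1 m/s².
v = v₀ + at = 7.50 + (1)(7.5) = 15.0 m/s
Δx = v₀t + ½at² = 7.50·7.5 + 0.5·1·7.5² = 84.4 m

Phase 4 (constant speed): v₀ = 15.0 m/s, a = 0 m/s².
Constant speed: t = d/v = 66/15.0 = 4.40 s
Total distance = 32.7 + 39.4 + 84.4 + 66.0 = 222 m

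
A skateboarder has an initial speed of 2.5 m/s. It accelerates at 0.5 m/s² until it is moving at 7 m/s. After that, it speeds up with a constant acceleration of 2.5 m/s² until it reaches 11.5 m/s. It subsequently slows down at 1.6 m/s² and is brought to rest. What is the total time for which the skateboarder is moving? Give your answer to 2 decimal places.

17.99 s

Phase 1 (accelerating): v₀ = 2.50 m/s, a = 0.5 m/s².
v = v₀ + at → t = (7 − 2.50) / 0.5 = 9.00 s
v² = v₀² + 2aΔx → Δx = (7² − 2.50²)/(2·0.5) = 42.8 m

Phase 2 (accelerating): v₀ = 7.00 m/s, a = 2.5 m/s².
v = v₀ + at → t = (11.5 − 7.00) / 2.5 = 1.80 s
v² = v₀² + 2aΔx → Δx = (11.5² − 7.00²)/(2·2.5) = 16.6 m

Phase 3 (decelerating): v₀ = 11.5 m/s, a = -1.6 m/s².
v = v₀ + at → t = (0 − 11.5) / -1.6 = 7.19 s
v² = v₀² + 2aΔx → Δx = (0² − 11.5²)/(2·-1.6) = 41.3 m
Total time = 9.00 + 1.80 + 7.19 = 18.0 s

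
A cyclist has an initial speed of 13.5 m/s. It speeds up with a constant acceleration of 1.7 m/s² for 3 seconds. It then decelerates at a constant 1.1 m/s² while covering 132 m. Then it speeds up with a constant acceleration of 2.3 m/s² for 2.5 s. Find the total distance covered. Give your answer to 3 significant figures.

Phase 1 (accelerating): v₀ = 13.5 m/s, a = 1.7 m/s².
v = v₀ + at = 13.5 + (1.7)(3) = 18.6 m/s
Δx = v₀t + ½at² = 13.5·3 + 0.5·1.7·3² = 48.1 m

Phase 2 (decelerating): v₀ = 18.6 m/s, a = -1.1 m/s².
v² = v₀² + 2aΔx = 18.6² + 2·-1.1·132 = 55.6 → v = 7.45 m/s
t = (v − v₀)/a = (7.45 − 18.6)/-1.1 = 10.1 s

Phase 3 (accelerating): v₀ = 7.45 m/s, a = 2.3 m/s².
v = v₀ + at = 7.45 + (2.3)(2.5) = 13.2 m/s
Δx = v₀t + ½at² = 7.45·2.5 + 0.5·2.3·2.5² = 25.8 m
Total distance = 48.1 + 132 + 25.8 = 206 m

206 m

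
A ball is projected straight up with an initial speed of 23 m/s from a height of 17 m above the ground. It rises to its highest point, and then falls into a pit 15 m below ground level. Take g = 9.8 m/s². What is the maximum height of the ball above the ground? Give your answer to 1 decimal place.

44.0 m

Phase 1 (rising): v₀ = 23.0 m/s, a = -9.8 m/s².
v = v₀ + at → t = (0 − 23.0) / -9.8 = 2.35 s
v² = v₀² + 2aΔx → Δx = (0² − 23.0²)/(2·-9.8) = 27.0 m
Maximum height = 17 + 27.0 = 44.0 m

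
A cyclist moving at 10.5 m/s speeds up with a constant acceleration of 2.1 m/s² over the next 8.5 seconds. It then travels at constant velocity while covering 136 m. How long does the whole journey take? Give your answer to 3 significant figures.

13.3 s

Phase 1 (accelerating): v₀ = 10.5 m/s, a = 2.1 m/s².
v = v₀ + at = 10.5 + (2.1)(8.5) = 28.4 m/s
Δx = v₀t + ½at² = 10.5·8.5 + 0.5·2.1·8.5² = 165 m

Phase 2 (constant speed): v₀ = 28.4 m/s, a = 0 m/s².
Constant speed: t = d/v = 136/28.4 = 4.80 s
Total time = 8.50 + 4.80 = 13.3 s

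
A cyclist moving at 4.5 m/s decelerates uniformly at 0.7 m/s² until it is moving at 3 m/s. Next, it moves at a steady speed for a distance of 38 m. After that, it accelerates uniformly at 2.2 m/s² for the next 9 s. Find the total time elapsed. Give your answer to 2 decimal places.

Phase 1 (decelerating): v₀ = 4.50 m/s, a = -0.7 m/s².
v = v₀ + at → t = (3 − 4.50) / -0.7 = 2.14 s
v² = v₀² + 2aΔx → Δx = (3² − 4.50²)/(2·-0.7) = 8.04 m

Phase 2 (constant speed): v₀ = 3.00 m/s, a = 0 m/s².
Constant speed: t = d/v = 38/3.00 = 12.7 s

Phase 3 (accelerating): v₀ = 3.00 m/s, a = 2.2 m/s².
v = v₀ + at = 3.00 + (2.2)(9) = 22.8 m/s
Δx = v₀t + ½at² = 3.00·9 + 0.5·2.2·9² = 116 m
Total time = 2.14 + 12.7 + 9.00 = 23.8 s

23.81 s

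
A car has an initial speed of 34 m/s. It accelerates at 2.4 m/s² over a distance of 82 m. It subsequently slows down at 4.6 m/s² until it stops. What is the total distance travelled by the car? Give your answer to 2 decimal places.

Phase 1 (accelerating): v₀ = 34.0 m/s, a = 2.4 m/s².
v² = v₀² + 2aΔx = 34.0² + 2·2.4·82 = 1550 → v = 39.4 m/s
t = (v − v₀)/a = (39.4 − 34.0)/2.4 = 2.24 s

Phase 2 (decelerating): v₀ = 39.4 m/s, a = -4.6 m/s².
v = v₀ + at → t = (0 − 39.4) / -4.6 = 8.56 s
v² = v₀² + 2aΔx → Δx = (0² − 39.4²)/(2·-4.6) = 168 m
Total distance = 82.0 + 168 = 250 m

250.43 m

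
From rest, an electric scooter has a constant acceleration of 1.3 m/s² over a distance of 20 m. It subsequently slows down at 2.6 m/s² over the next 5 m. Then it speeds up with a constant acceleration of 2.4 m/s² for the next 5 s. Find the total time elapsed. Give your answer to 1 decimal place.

Phase 1 (accelerating): v₀ = 0 m/s, a = 1.3 m/s².
v² = v₀² + 2aΔx = 0² + 2·1.3·20 = 52.0 → v = 7.21 m/s
t = (v − v₀)/a = (7.21 − 0)/1.3 = 5.55 s

Phase 2 (decelerating): v₀ = 7.21 m/s, a = -2.6 m/s².
v² = v₀² + 2aΔx = 7.21² + 2·-2.6·5 = 26.0 → v = 5.10 m/s
t = (v − v₀)/a = (5.10 − 7.21)/-2.6 = 0.812 s

Phase 3 (accelerating): v₀ = 5.10 m/s, a = 2.4 m/s².
v = v₀ + at = 5.10 + (2.4)(5) = 17.1 m/s
Δx = v₀t + ½at² = 5.10·5 + 0.5·2.4·5² = 55.5 m
Total time = 5.55 + 0.812 + 5.00 = 11.4 s

11.4 s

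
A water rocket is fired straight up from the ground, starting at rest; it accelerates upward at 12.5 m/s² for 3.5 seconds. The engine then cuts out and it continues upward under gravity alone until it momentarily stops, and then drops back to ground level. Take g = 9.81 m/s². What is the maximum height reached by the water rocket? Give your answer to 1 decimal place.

174.1 m

Phase 1 (powered ascent): v₀ = 0 m/s, a = 12.5 m/s².
v = v₀ + at = 0 + (12.5)(3.5) = 43.8 m/s
Δx = v₀t + ½at² = 0·3.5 + 0.5·12.5·3.5² = 76.6 m

Phase 2 (coasting upward): v₀ = 43.8 m/s, a = -9.81 m/s².
v = v₀ + at → t = (0 − 43.8) / -9.81 = 4.46 s
v² = v₀² + 2aΔx → Δx = (0² − 43.8²)/(2·-9.81) = 97.6 m
Maximum height = 76.6 + 97.6 = 174 m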